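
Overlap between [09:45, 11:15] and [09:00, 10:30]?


45 minutes

Meeting A: 585-675 (in minutes from midnight)
Meeting B: 540-630
Overlap start = max(585, 540) = 585
Overlap end = min(675, 630) = 630
Overlap = max(0, 630 - 585) = 45 min


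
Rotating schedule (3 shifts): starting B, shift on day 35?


Shifts: A, B, C
Start: B (index 1)
Day 35: (1 + 35 - 1) mod 3
= 35 mod 3
= 2
Index 2 → shift C

Shift C


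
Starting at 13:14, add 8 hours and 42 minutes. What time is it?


21:56

Start: 794 minutes from midnight
Add: 522 minutes
Total: 1316 minutes
Hours: 1316 ÷ 60 = 21 remainder 56


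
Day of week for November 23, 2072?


Zeller's congruence:
q=23, m=11, k=72, j=20
h = (23 + ⌊13×12/5⌋ + 72 + ⌊72/4⌋ + ⌊20/4⌋ - 2×20) mod 7
= (23 + 31 + 72 + 18 + 5 - 40) mod 7
= 109 mod 7 = 4
h=4 → Wednesday

Wednesday


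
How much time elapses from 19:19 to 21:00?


1h 41m

End time in minutes: 21×60 + 0 = 1260
Start time in minutes: 19×60 + 19 = 1159
Difference = 1260 - 1159 = 101 minutes
= 1 hours 41 minutes


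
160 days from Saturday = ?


Start: Saturday (index 5)
(5 + 160) mod 7
= 165 mod 7
= 4
Index 4 → Friday

Friday


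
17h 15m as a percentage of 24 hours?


Total minutes: 17×60 + 15 = 1035
Day = 24×60 = 1440 minutes
Fraction = 1035/1440 ≈ 0.7188
As a percentage: 1035/1440 × 100 ≈ 71.88%

0.7188 (71.88%)


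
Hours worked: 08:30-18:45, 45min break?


Total time = (18×60+45) - (8×60+30)
= 1125 - 510 = 615 min
Minus break: 615 - 45 = 570 min
= 9h 30m

9h 30m (570 minutes)


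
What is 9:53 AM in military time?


09:53

Input: 9:53 AM
AM hour stays: 9


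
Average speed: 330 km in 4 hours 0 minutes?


Distance: 330 km
Time: 4 hours
Speed = 330 / 4 = 82.5 km/h

82.5 km/h


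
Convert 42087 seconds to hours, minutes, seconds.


Hours: 42087 ÷ 3600 = 11 remainder 2487
Minutes: 2487 ÷ 60 = 41 remainder 27
Seconds: 27

11h 41m 27s


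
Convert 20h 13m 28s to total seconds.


72808 seconds

Hours: 20 × 3600 = 72000
Minutes: 13 × 60 = 780
Seconds: 28
Total = 72000 + 780 + 28 = 72808


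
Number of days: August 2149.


Month: August (month 8)
August has 31 days

31 days


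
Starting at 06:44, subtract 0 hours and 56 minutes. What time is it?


05:48

Start: 404 minutes from midnight
Subtract: 56 minutes
Remaining: 404 - 56 = 348
Hours: 5, Minutes: 48


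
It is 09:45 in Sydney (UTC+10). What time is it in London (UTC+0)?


23:45 (previous day)

Time difference = UTC+0 - UTC+10 = -10 hours
New hour = (9 -10) mod 24
= -1 mod 24 = 23
Minutes unchanged → 23:45; -1 < 0 → previous day


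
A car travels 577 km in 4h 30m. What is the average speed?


Distance: 577 km
Time: 4h 30m = 270 min = 270/60 = 9/2 hours
Speed = 577 ÷ (9/2) = 577 × 2 / 9 = 1154/9 ≈ 128.2 km/h

128.2 km/h


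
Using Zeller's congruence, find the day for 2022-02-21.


Monday

Zeller's congruence:
q=21, m=14, k=21, j=20
h = (21 + ⌊13×15/5⌋ + 21 + ⌊21/4⌋ + ⌊20/4⌋ - 2×20) mod 7
= (21 + 39 + 21 + 5 + 5 - 40) mod 7
= 51 mod 7 = 2
h=2 → Monday


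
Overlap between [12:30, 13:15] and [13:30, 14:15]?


0 minutes

Meeting A: 750-795 (in minutes from midnight)
Meeting B: 810-855
Overlap start = max(750, 810) = 810
Overlap end = min(795, 855) = 795
Overlap = max(0, 795 - 810) = 0 min


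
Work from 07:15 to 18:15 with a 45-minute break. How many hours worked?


Total time = (18×60+15) - (7×60+15)
= 1095 - 435 = 660 min
Minus break: 660 - 45 = 615 min
= 10h 15m

10h 15m (615 minutes)


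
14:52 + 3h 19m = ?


18:11

Start: 892 minutes from midnight
Add: 199 minutes
Total: 1091 minutes
Hours: 1091 ÷ 60 = 18 remainder 11


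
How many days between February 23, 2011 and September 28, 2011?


From February 23, 2011 to September 28, 2011
Rest of February 2011: 28 - 23 = 5
Full months: March 31, April 30, May 31, June 30, July 31, August 31
Days into September 2011: 28
Total = 5 + 31 + 30 + 31 + 30 + 31 + 31 + 28 = 217 days

217 days


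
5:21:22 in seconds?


Hours: 5 × 3600 = 18000
Minutes: 21 × 60 = 1260
Seconds: 22
Total = 18000 + 1260 + 22 = 19282

19282 seconds


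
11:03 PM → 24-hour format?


23:03

Input: 11:03 PM
PM: 11 + 12 = 23


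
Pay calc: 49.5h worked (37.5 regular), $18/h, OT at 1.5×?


Regular: 37.5h × $18 = $675.00
Overtime: 49.5 - 37.5 = 12.0h
OT pay: 12.0h × $18 × 1.5 = $324.00
Total = $675.00 + $324.00 = $999.00

$999.00


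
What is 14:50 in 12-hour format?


2:50 PM

Hour: 14
14 - 12 = 2 → PM


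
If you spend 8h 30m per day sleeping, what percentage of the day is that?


35.4%

Time: 510 minutes
Day: 1440 minutes
Percentage = (510/1440) × 100 ≈ 35.4%


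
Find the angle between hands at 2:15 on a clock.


Hour hand = 2×30 + 15×0.5 = 67.5°
Minute hand = 15×6 = 90°
Difference = |67.5 - 90| = 22.5°

22.5°


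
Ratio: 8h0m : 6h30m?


16:13 (1.23)

Duration 1: 480 minutes
Duration 2: 390 minutes
Ratio = 480:390
GCD = 30
Simplified = 16:13
As a decimal: 16/13 ≈ 1.23


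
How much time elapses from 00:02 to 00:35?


End time in minutes: 0×60 + 35 = 35
Start time in minutes: 0×60 + 2 = 2
Difference = 35 - 2 = 33 minutes
= 0 hours 33 minutes

0h 33m


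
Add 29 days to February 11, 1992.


Start: February 11, 1992
Add 29 days
February 11 → March 1: 29 - 11 + 1 = 19 days (29 - 19 = 10 left)
March 1 + 10 = March 11, 1992

March 11, 1992


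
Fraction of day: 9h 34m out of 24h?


Total minutes: 9×60 + 34 = 574
Day = 24×60 = 1440 minutes
Fraction = 574/1440 ≈ 0.3986
As a percentage: 574/1440 × 100 ≈ 39.86%

0.3986 (39.86%)


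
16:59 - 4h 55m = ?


Start: 1019 minutes from midnight
Subtract: 295 minutes
Remaining: 1019 - 295 = 724
Hours: 12, Minutes: 4

12:04


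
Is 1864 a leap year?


Yes

Rules: divisible by 4 AND (not by 100 OR by 400)
1864 ÷ 4 = 466 exactly → divisible by 4
1864 ÷ 100 = 18 remainder 64 → not divisible by 100
Divisible by 4 but not by 100 → leap year


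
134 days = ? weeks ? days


Weeks: 134 ÷ 7 = 19 remainder 1

19 weeks 1 days


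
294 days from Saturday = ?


Saturday

Start: Saturday (index 5)
(5 + 294) mod 7
= 299 mod 7
= 5
Index 5 → Saturday


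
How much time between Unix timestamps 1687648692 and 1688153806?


Difference = 1688153806 - 1687648692 = 505114 seconds
In hours: 505114 / 3600 ≈ 140.3
In days: 505114 / 86400 ≈ 5.85

505114 seconds (140.3 hours / 5.85 days)


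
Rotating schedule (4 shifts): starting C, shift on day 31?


Shifts: A, B, C, D
Start: C (index 2)
Day 31: (2 + 31 - 1) mod 4
= 32 mod 4
= 0
Index 0 → shift A

Shift A


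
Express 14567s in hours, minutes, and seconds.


4h 2m 47s

Hours: 14567 ÷ 3600 = 4 remainder 167
Minutes: 167 ÷ 60 = 2 remainder 47
Seconds: 47


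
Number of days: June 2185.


30 days

Month: June (month 6)
June has 30 days


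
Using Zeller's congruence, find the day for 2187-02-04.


Zeller's congruence:
q=4, m=14, k=86, j=21
h = (4 + ⌊13×15/5⌋ + 86 + ⌊86/4⌋ + ⌊21/4⌋ - 2×21) mod 7
= (4 + 39 + 86 + 21 + 5 - 42) mod 7
= 113 mod 7 = 1
h=1 → Sunday

Sunday


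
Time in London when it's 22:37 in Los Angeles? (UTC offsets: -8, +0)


Time difference = UTC+0 - UTC-8 = +8 hours
New hour = (22 + 8) mod 24
= 30 mod 24 = 6
Minutes unchanged → 06:37; 30 ≥ 24 → next day

06:37 (next day)


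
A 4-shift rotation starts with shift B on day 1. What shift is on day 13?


Shifts: A, B, C, D
Start: B (index 1)
Day 13: (1 + 13 - 1) mod 4
= 13 mod 4
= 1
Index 1 → shift B

Shift B


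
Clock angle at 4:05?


92.5°

Hour hand = 4×30 + 5×0.5 = 122.5°
Minute hand = 5×6 = 30°
Difference = |122.5 - 30| = 92.5°


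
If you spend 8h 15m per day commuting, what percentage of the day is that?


34.4%

Time: 495 minutes
Day: 1440 minutes
Percentage = (495/1440) × 100 ≈ 34.4%


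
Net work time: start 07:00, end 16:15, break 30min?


8h 45m (525 minutes)

Total time = (16×60+15) - (7×60+0)
= 975 - 420 = 555 min
Minus break: 555 - 30 = 525 min
= 8h 45m


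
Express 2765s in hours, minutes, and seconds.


Hours: 2765 ÷ 3600 = 0 remainder 2765
Minutes: 2765 ÷ 60 = 46 remainder 5
Seconds: 5

0h 46m 5s


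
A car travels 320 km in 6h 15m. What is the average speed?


51.2 km/h

Distance: 320 km
Time: 6h 15m = 375 min = 375/60 = 25/4 hours
Speed = 320 ÷ (25/4) = 320 × 4 / 25 = 1280/25 = 51.2 km/h


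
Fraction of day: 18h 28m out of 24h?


Total minutes: 18×60 + 28 = 1108
Day = 24×60 = 1440 minutes
Fraction = 1108/1440 ≈ 0.7694
As a percentage: 1108/1440 × 100 ≈ 76.94%

0.7694 (76.94%)


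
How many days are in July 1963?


31 days

Month: July (month 7)
July has 31 days


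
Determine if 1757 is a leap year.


Rules: divisible by 4 AND (not by 100 OR by 400)
1757 ÷ 4 = 439 remainder 1 → not divisible by 4
Not divisible by 4 → not a leap year

No


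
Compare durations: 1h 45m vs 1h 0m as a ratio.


Duration 1: 105 minutes
Duration 2: 60 minutes
Ratio = 105:60
GCD = 15
Simplified = 7:4
As a decimal: 7/4 = 1.75

7:4 (1.75)


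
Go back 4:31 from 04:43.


Start: 283 minutes from midnight
Subtract: 271 minutes
Remaining: 283 - 271 = 12
Hours: 0, Minutes: 12

00:12


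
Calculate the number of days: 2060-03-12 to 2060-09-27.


199 days

From March 12, 2060 to September 27, 2060
Rest of March 2060: 31 - 12 = 19
Full months: April 30, May 31, June 30, July 31, August 31
Days into September 2060: 27
Total = 19 + 30 + 31 + 30 + 31 + 31 + 27 = 199 days


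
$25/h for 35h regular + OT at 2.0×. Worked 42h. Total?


$1225.00

Regular: 35h × $25 = $875.00
Overtime: 42 - 35 = 7h
OT pay: 7h × $25 × 2.0 = $350.00
Total = $875.00 + $350.00 = $1225.00


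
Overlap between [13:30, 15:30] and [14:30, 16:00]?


60 minutes

Meeting A: 810-930 (in minutes from midnight)
Meeting B: 870-960
Overlap start = max(810, 870) = 870
Overlap end = min(930, 960) = 930
Overlap = max(0, 930 - 870) = 60 min


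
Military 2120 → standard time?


9:20 PM

Hour: 21
21 - 12 = 9 → PM


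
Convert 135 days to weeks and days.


19 weeks 2 days

Weeks: 135 ÷ 7 = 19 remainder 2


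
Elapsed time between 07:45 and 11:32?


3h 47m

End time in minutes: 11×60 + 32 = 692
Start time in minutes: 7×60 + 45 = 465
Difference = 692 - 465 = 227 minutes
= 3 hours 47 minutes


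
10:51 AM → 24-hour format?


10:51

Input: 10:51 AM
AM hour stays: 10


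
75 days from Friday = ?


Wednesday

Start: Friday (index 4)
(4 + 75) mod 7
= 79 mod 7
= 2
Index 2 → Wednesday


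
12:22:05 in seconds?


44525 seconds

Hours: 12 × 3600 = 43200
Minutes: 22 × 60 = 1320
Seconds: 5
Total = 43200 + 1320 + 5 = 44525


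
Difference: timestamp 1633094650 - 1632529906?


564744 seconds (156.9 hours / 6.54 days)

Difference = 1633094650 - 1632529906 = 564744 seconds
In hours: 564744 / 3600 ≈ 156.9
In days: 564744 / 86400 ≈ 6.54


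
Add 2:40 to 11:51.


Start: 711 minutes from midnight
Add: 160 minutes
Total: 871 minutes
Hours: 871 ÷ 60 = 14 remainder 31

14:31


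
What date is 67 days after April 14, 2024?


Start: April 14, 2024
Add 67 days
April 14 → May 1: 30 - 14 + 1 = 17 days (67 - 17 = 50 left)
May 1 → June 1: 31 - 1 + 1 = 31 days (50 - 31 = 19 left)
June 1 + 19 = June 20, 2024

June 20, 2024


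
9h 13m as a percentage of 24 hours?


Total minutes: 9×60 + 13 = 553
Day = 24×60 = 1440 minutes
Fraction = 553/1440 ≈ 0.3840
As a percentage: 553/1440 × 100 ≈ 38.40%

0.3840 (38.40%)


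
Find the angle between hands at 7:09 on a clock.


160.5°

Hour hand = 7×30 + 9×0.5 = 214.5°
Minute hand = 9×6 = 54°
Difference = |214.5 - 54| = 160.5°


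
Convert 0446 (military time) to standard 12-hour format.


Hour: 4
4 < 12 → AM

4:46 AM


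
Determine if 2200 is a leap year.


No

Rules: divisible by 4 AND (not by 100 OR by 400)
2200 ÷ 4 = 550 exactly → divisible by 4
2200 ÷ 100 = 22 exactly → divisible by 100
2200 ÷ 400 = 5 remainder 200 → not divisible by 400
Divisible by 100 but not by 400 → not a leap year


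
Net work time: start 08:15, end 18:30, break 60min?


Total time = (18×60+30) - (8×60+15)
= 1110 - 495 = 615 min
Minus break: 615 - 60 = 555 min
= 9h 15m

9h 15m (555 minutes)


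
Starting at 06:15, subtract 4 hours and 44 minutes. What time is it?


01:31

Start: 375 minutes from midnight
Subtract: 284 minutes
Remaining: 375 - 284 = 91
Hours: 1, Minutes: 31


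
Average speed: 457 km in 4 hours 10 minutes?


Distance: 457 km
Time: 4h 10m = 250 min = 250/60 = 25/6 hours
Speed = 457 ÷ (25/6) = 457 × 6 / 25 = 2742/25 ≈ 109.7 km/h

109.7 km/h


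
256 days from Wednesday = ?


Start: Wednesday (index 2)
(2 + 256) mod 7
= 258 mod 7
= 6
Index 6 → Sunday

Sunday


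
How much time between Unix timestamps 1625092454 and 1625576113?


Difference = 1625576113 - 1625092454 = 483659 seconds
In hours: 483659 / 3600 ≈ 134.3
In days: 483659 / 86400 ≈ 5.60

483659 seconds (134.3 hours / 5.60 days)


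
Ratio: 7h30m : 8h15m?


Duration 1: 450 minutes
Duration 2: 495 minutes
Ratio = 450:495
GCD = 45
Simplified = 10:11
As a decimal: 10/11 ≈ 0.91

10:11 (0.91)


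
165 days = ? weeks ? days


Weeks: 165 ÷ 7 = 23 remainder 4

23 weeks 4 days


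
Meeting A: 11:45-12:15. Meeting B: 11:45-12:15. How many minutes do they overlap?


Meeting A: 705-735 (in minutes from midnight)
Meeting B: 705-735
Overlap start = max(705, 705) = 705
Overlap end = min(735, 735) = 735
Overlap = max(0, 735 - 705) = 30 min

30 minutes


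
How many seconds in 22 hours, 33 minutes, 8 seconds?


Hours: 22 × 3600 = 79200
Minutes: 33 × 60 = 1980
Seconds: 8
Total = 79200 + 1980 + 8 = 81188

81188 seconds


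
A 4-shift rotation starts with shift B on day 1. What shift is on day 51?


Shift D

Shifts: A, B, C, D
Start: B (index 1)
Day 51: (1 + 51 - 1) mod 4
= 51 mod 4
= 3
Index 3 → shift D


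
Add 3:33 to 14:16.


Start: 856 minutes from midnight
Add: 213 minutes
Total: 1069 minutes
Hours: 1069 ÷ 60 = 17 remainder 49

17:49


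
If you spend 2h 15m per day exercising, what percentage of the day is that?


9.4%

Time: 135 minutes
Day: 1440 minutes
Percentage = (135/1440) × 100 ≈ 9.4%


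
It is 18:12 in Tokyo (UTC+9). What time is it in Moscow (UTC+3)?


12:12

Time difference = UTC+3 - UTC+9 = -6 hours
New hour = (18 -6) mod 24
= 12 mod 24 = 12
Minutes unchanged → 12:12


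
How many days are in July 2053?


31 days

Month: July (month 7)
July has 31 days


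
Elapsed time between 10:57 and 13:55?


2h 58m

End time in minutes: 13×60 + 55 = 835
Start time in minutes: 10×60 + 57 = 657
Difference = 835 - 657 = 178 minutes
= 2 hours 58 minutes


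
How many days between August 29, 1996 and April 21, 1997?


From August 29, 1996 to April 21, 1997
Rest of August 1996: 31 - 29 = 2
Full months: September 30, October 31, November 30, December 31, January 31, February 1997 28, March 31
Days into April 1997: 21
Total = 2 + 30 + 31 + 30 + 31 + 31 + 28 + 31 + 21 = 235 days

235 days


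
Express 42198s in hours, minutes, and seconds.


11h 43m 18s

Hours: 42198 ÷ 3600 = 11 remainder 2598
Minutes: 2598 ÷ 60 = 43 remainder 18
Seconds: 18


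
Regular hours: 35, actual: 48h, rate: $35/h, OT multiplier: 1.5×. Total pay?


$1907.50

Regular: 35h × $35 = $1225.00
Overtime: 48 - 35 = 13h
OT pay: 13h × $35 × 1.5 = $682.50
Total = $1225.00 + $682.50 = $1907.50


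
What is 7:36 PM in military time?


19:36

Input: 7:36 PM
PM: 7 + 12 = 19


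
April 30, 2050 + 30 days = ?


Start: April 30, 2050
Add 30 days
April 30 → May 1: 30 - 30 + 1 = 1 days (30 - 1 = 29 left)
May 1 + 29 = May 30, 2050

May 30, 2050


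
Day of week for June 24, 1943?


Zeller's congruence:
q=24, m=6, k=43, j=19
h = (24 + ⌊13×7/5⌋ + 43 + ⌊43/4⌋ + ⌊19/4⌋ - 2×19) mod 7
= (24 + 18 + 43 + 10 + 4 - 38) mod 7
= 61 mod 7 = 5
h=5 → Thursday

Thursday


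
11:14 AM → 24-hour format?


Input: 11:14 AM
AM hour stays: 11

11:14


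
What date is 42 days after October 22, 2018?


December 3, 2018

Start: October 22, 2018
Add 42 days
October 22 → November 1: 31 - 22 + 1 = 10 days (42 - 10 = 32 left)
November 1 → December 1: 30 - 1 + 1 = 30 days (32 - 30 = 2 left)
December 1 + 2 = December 3, 2018


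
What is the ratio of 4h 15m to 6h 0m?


Duration 1: 255 minutes
Duration 2: 360 minutes
Ratio = 255:360
GCD = 15
Simplified = 17:24
As a decimal: 17/24 ≈ 0.71

17:24 (0.71)


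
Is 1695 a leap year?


Rules: divisible by 4 AND (not by 100 OR by 400)
1695 ÷ 4 = 423 remainder 3 → not divisible by 4
Not divisible by 4 → not a leap year

No


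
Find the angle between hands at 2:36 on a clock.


138.0°

Hour hand = 2×30 + 36×0.5 = 78.0°
Minute hand = 36×6 = 216°
Difference = |78.0 - 216| = 138.0°


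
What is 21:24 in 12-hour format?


Hour: 21
21 - 12 = 9 → PM

9:24 PM


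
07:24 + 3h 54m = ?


11:18

Start: 444 minutes from midnight
Add: 234 minutes
Total: 678 minutes
Hours: 678 ÷ 60 = 11 remainder 18


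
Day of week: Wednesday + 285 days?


Monday

Start: Wednesday (index 2)
(2 + 285) mod 7
= 287 mod 7
= 0
Index 0 → Monday


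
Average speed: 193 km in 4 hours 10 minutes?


Distance: 193 km
Time: 4h 10m = 250 min = 250/60 = 25/6 hours
Speed = 193 ÷ (25/6) = 193 × 6 / 25 = 1158/25 ≈ 46.3 km/h

46.3 km/h


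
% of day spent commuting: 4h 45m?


Time: 285 minutes
Day: 1440 minutes
Percentage = (285/1440) × 100 ≈ 19.8%

19.8%


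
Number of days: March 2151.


31 days

Month: March (month 3)
March has 31 days


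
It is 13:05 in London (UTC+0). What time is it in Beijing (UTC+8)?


21:05

Time difference = UTC+8 - UTC+0 = +8 hours
New hour = (13 + 8) mod 24
= 21 mod 24 = 21
Minutes unchanged → 21:05


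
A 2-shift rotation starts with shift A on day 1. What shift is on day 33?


Shift A

Shifts: A, B
Start: A (index 0)
Day 33: (0 + 33 - 1) mod 2
= 32 mod 2
= 0
Index 0 → shift A


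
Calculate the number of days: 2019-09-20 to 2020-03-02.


From September 20, 2019 to March 2, 2020
Rest of September 2019: 30 - 20 = 10
Full months: October 31, November 30, December 31, January 31, February 2020 29
Days into March 2020: 2
Total = 10 + 31 + 30 + 31 + 31 + 29 + 2 = 164 days

164 days


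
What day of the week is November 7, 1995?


Zeller's congruence:
q=7, m=11, k=95, j=19
h = (7 + ⌊13×12/5⌋ + 95 + ⌊95/4⌋ + ⌊19/4⌋ - 2×19) mod 7
= (7 + 31 + 95 + 23 + 4 - 38) mod 7
= 122 mod 7 = 3
h=3 → Tuesday

Tuesday


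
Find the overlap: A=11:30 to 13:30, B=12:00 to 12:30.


30 minutes

Meeting A: 690-810 (in minutes from midnight)
Meeting B: 720-750
Overlap start = max(690, 720) = 720
Overlap end = min(810, 750) = 750
Overlap = max(0, 750 - 720) = 30 min


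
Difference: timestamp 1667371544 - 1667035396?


Difference = 1667371544 - 1667035396 = 336148 seconds
In hours: 336148 / 3600 ≈ 93.4
In days: 336148 / 86400 ≈ 3.89

336148 seconds (93.4 hours / 3.89 days)


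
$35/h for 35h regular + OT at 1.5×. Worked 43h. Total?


$1645.00

Regular: 35h × $35 = $1225.00
Overtime: 43 - 35 = 8h
OT pay: 8h × $35 × 1.5 = $420.00
Total = $1225.00 + $420.00 = $1645.00


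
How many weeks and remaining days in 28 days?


Weeks: 28 ÷ 7 = 4 remainder 0

4 weeks 0 days


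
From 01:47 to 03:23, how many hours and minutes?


End time in minutes: 3×60 + 23 = 203
Start time in minutes: 1×60 + 47 = 107
Difference = 203 - 107 = 96 minutes
= 1 hours 36 minutes

1h 36m


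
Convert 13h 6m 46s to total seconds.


Hours: 13 × 3600 = 46800
Minutes: 6 × 60 = 360
Seconds: 46
Total = 46800 + 360 + 46 = 47206

47206 seconds


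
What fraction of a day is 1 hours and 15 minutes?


0.0521 (5.21%)

Total minutes: 1×60 + 15 = 75
Day = 24×60 = 1440 minutes
Fraction = 75/1440 ≈ 0.0521
As a percentage: 75/1440 × 100 ≈ 5.21%


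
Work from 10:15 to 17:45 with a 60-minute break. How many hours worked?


6h 30m (390 minutes)

Total time = (17×60+45) - (10×60+15)
= 1065 - 615 = 450 min
Minus break: 450 - 60 = 390 min
= 6h 30m


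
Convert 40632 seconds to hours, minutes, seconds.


11h 17m 12s

Hours: 40632 ÷ 3600 = 11 remainder 1032
Minutes: 1032 ÷ 60 = 17 remainder 12
Seconds: 12


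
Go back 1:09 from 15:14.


14:05

Start: 914 minutes from midnight
Subtract: 69 minutes
Remaining: 914 - 69 = 845
Hours: 14, Minutes: 5


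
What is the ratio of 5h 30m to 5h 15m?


Duration 1: 330 minutes
Duration 2: 315 minutes
Ratio = 330:315
GCD = 15
Simplified = 22:21
As a decimal: 22/21 ≈ 1.05

22:21 (1.05)


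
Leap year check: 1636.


Rules: divisible by 4 AND (not by 100 OR by 400)
1636 ÷ 4 = 409 exactly → divisible by 4
1636 ÷ 100 = 16 remainder 36 → not divisible by 100
Divisible by 4 but not by 100 → leap year

Yes


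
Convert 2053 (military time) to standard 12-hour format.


8:53 PM

Hour: 20
20 - 12 = 8 → PM


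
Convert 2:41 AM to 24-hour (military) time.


Input: 2:41 AM
AM hour stays: 2

02:41


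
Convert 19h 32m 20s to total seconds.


70340 seconds

Hours: 19 × 3600 = 68400
Minutes: 32 × 60 = 1920
Seconds: 20
Total = 68400 + 1920 + 20 = 70340


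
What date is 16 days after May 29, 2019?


June 14, 2019

Start: May 29, 2019
Add 16 days
May 29 → June 1: 31 - 29 + 1 = 3 days (16 - 3 = 13 left)
June 1 + 13 = June 14, 2019


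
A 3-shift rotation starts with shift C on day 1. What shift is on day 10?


Shift C

Shifts: A, B, C
Start: C (index 2)
Day 10: (2 + 10 - 1) mod 3
= 11 mod 3
= 2
Index 2 → shift C


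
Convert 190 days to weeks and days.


27 weeks 1 days

Weeks: 190 ÷ 7 = 27 remainder 1


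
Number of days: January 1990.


31 days

Month: January (month 1)
January has 31 days


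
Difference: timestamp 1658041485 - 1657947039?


Difference = 1658041485 - 1657947039 = 94446 seconds
In hours: 94446 / 3600 ≈ 26.2
In days: 94446 / 86400 ≈ 1.09

94446 seconds (26.2 hours / 1.09 days)


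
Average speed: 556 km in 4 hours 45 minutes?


117.1 km/h

Distance: 556 km
Time: 4h 45m = 285 min = 285/60 = 19/4 hours
Speed = 556 ÷ (19/4) = 556 × 4 / 19 = 2224/19 ≈ 117.1 km/h


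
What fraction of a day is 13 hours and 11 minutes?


0.5493 (54.93%)

Total minutes: 13×60 + 11 = 791
Day = 24×60 = 1440 minutes
Fraction = 791/1440 ≈ 0.5493
As a percentage: 791/1440 × 100 ≈ 54.93%


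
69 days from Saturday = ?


Start: Saturday (index 5)
(5 + 69) mod 7
= 74 mod 7
= 4
Index 4 → Friday

Friday


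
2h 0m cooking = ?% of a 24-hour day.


8.3%

Time: 120 minutes
Day: 1440 minutes
Percentage = (120/1440) × 100 ≈ 8.3%


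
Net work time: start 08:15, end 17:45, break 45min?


8h 45m (525 minutes)

Total time = (17×60+45) - (8×60+15)
= 1065 - 495 = 570 min
Minus break: 570 - 45 = 525 min
= 8h 45m


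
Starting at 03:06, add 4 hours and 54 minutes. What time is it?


08:00

Start: 186 minutes from midnight
Add: 294 minutes
Total: 480 minutes
Hours: 480 ÷ 60 = 8 remainder 0


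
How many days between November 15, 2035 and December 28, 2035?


43 days

From November 15, 2035 to December 28, 2035
Rest of November 2035: 30 - 15 = 15
Days into December 2035: 28
Total = 15 + 28 = 43 days


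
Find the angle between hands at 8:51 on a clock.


Hour hand = 8×30 + 51×0.5 = 265.5°
Minute hand = 51×6 = 306°
Difference = |265.5 - 306| = 40.5°

40.5°


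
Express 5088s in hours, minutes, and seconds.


Hours: 5088 ÷ 3600 = 1 remainder 1488
Minutes: 1488 ÷ 60 = 24 remainder 48
Seconds: 48

1h 24m 48s


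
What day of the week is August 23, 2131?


Zeller's congruence:
q=23, m=8, k=31, j=21
h = (23 + ⌊13×9/5⌋ + 31 + ⌊31/4⌋ + ⌊21/4⌋ - 2×21) mod 7
= (23 + 23 + 31 + 7 + 5 - 42) mod 7
= 47 mod 7 = 5
h=5 → Thursday

Thursday


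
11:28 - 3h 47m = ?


Start: 688 minutes from midnight
Subtract: 227 minutes
Remaining: 688 - 227 = 461
Hours: 7, Minutes: 41

07:41


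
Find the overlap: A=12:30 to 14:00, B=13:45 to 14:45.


15 minutes

Meeting A: 750-840 (in minutes from midnight)
Meeting B: 825-885
Overlap start = max(750, 825) = 825
Overlap end = min(840, 885) = 840
Overlap = max(0, 840 - 825) = 15 min


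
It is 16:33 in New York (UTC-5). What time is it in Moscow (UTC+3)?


00:33 (next day)

Time difference = UTC+3 - UTC-5 = +8 hours
New hour = (16 + 8) mod 24
= 24 mod 24 = 0
Minutes unchanged → 00:33; 24 ≥ 24 → next day


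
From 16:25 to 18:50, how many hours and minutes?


End time in minutes: 18×60 + 50 = 1130
Start time in minutes: 16×60 + 25 = 985
Difference = 1130 - 985 = 145 minutes
= 2 hours 25 minutes

2h 25m


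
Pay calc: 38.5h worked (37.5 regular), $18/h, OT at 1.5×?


Regular: 37.5h × $18 = $675.00
Overtime: 38.5 - 37.5 = 1.0h
OT pay: 1.0h × $18 × 1.5 = $27.00
Total = $675.00 + $27.00 = $702.00

$702.00


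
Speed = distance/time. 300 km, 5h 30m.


Distance: 300 km
Time: 5h 30m = 330 min = 330/60 = 11/2 hours
Speed = 300 ÷ (11/2) = 300 × 2 / 11 = 600/11 ≈ 54.5 km/h

54.5 km/h


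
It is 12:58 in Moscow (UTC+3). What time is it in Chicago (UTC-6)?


Time difference = UTC-6 - UTC+3 = -9 hours
New hour = (12 -9) mod 24
= 3 mod 24 = 3
Minutes unchanged → 03:58

03:58


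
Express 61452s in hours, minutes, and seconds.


17h 4m 12s

Hours: 61452 ÷ 3600 = 17 remainder 252
Minutes: 252 ÷ 60 = 4 remainder 12
Seconds: 12


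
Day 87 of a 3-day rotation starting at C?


Shifts: A, B, C
Start: C (index 2)
Day 87: (2 + 87 - 1) mod 3
= 88 mod 3
= 1
Index 1 → shift B

Shift B


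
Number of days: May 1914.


Month: May (month 5)
May has 31 days

31 days


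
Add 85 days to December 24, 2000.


March 19, 2001

Start: December 24, 2000
Add 85 days
December 24 → January 1: 31 - 24 + 1 = 8 days (85 - 8 = 77 left)
January 1 → February 1: 31 - 1 + 1 = 31 days (77 - 31 = 46 left)
February 1 → March 1: 28 - 1 + 1 = 28 days (46 - 28 = 18 left)
March 1 + 18 = March 19, 2001


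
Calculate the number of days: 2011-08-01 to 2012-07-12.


346 days

From August 1, 2011 to July 12, 2012
Rest of August 2011: 31 - 1 = 30
Full months: September 30, October 31, November 30, December 31, January 31, February 2012 29, March 31, April 30, May 31, June 30
Days into July 2012: 12
Total = 30 + 30 + 31 + 30 + 31 + 31 + 29 + 31 + 30 + 31 + 30 + 12 = 346 days


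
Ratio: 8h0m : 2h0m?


Duration 1: 480 minutes
Duration 2: 120 minutes
Ratio = 480:120
GCD = 120
Simplified = 4:1
As a decimal: 4/1 = 4.00

4:1 (4.00)


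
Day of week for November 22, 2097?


Zeller's congruence:
q=22, m=11, k=97, j=20
h = (22 + ⌊13×12/5⌋ + 97 + ⌊97/4⌋ + ⌊20/4⌋ - 2×20) mod 7
= (22 + 31 + 97 + 24 + 5 - 40) mod 7
= 139 mod 7 = 6
h=6 → Friday

Friday


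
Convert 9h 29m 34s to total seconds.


Hours: 9 × 3600 = 32400
Minutes: 29 × 60 = 1740
Seconds: 34
Total = 32400 + 1740 + 34 = 34174

34174 seconds


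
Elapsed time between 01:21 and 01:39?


0h 18m

End time in minutes: 1×60 + 39 = 99
Start time in minutes: 1×60 + 21 = 81
Difference = 99 - 81 = 18 minutes
= 0 hours 18 minutes


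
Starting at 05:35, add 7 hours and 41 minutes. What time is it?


Start: 335 minutes from midnight
Add: 461 minutes
Total: 796 minutes
Hours: 796 ÷ 60 = 13 remainder 16

13:16


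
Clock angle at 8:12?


174.0°

Hour hand = 8×30 + 12×0.5 = 246.0°
Minute hand = 12×6 = 72°
Difference = |246.0 - 72| = 174.0°


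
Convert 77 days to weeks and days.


Weeks: 77 ÷ 7 = 11 remainder 0

11 weeks 0 days


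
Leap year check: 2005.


No

Rules: divisible by 4 AND (not by 100 OR by 400)
2005 ÷ 4 = 501 remainder 1 → not divisible by 4
Not divisible by 4 → not a leap year


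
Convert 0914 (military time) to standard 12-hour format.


Hour: 9
9 < 12 → AM

9:14 AM


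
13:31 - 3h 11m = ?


Start: 811 minutes from midnight
Subtract: 191 minutes
Remaining: 811 - 191 = 620
Hours: 10, Minutes: 20

10:20


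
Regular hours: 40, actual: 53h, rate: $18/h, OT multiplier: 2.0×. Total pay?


$1188.00

Regular: 40h × $18 = $720.00
Overtime: 53 - 40 = 13h
OT pay: 13h × $18 × 2.0 = $468.00
Total = $720.00 + $468.00 = $1188.00


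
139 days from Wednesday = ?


Tuesday

Start: Wednesday (index 2)
(2 + 139) mod 7
= 141 mod 7
= 1
Index 1 → Tuesday


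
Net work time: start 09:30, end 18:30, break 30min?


Total time = (18×60+30) - (9×60+30)
= 1110 - 570 = 540 min
Minus break: 540 - 30 = 510 min
= 8h 30m

8h 30m (510 minutes)


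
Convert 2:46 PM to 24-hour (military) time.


Input: 2:46 PM
PM: 2 + 12 = 14

14:46


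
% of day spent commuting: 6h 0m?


25.0%

Time: 360 minutes
Day: 1440 minutes
Percentage = (360/1440) × 100 = 25.0%


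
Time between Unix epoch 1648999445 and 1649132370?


132925 seconds (36.9 hours / 1.54 days)

Difference = 1649132370 - 1648999445 = 132925 seconds
In hours: 132925 / 3600 ≈ 36.9
In days: 132925 / 86400 ≈ 1.54


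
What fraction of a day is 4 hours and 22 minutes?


Total minutes: 4×60 + 22 = 262
Day = 24×60 = 1440 minutes
Fraction = 262/1440 ≈ 0.1819
As a percentage: 262/1440 × 100 ≈ 18.19%

0.1819 (18.19%)


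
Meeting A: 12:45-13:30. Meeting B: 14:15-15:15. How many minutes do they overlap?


0 minutes

Meeting A: 765-810 (in minutes from midnight)
Meeting B: 855-915
Overlap start = max(765, 855) = 855
Overlap end = min(810, 915) = 810
Overlap = max(0, 810 - 855) = 0 min


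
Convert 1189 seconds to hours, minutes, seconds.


Hours: 1189 ÷ 3600 = 0 remainder 1189
Minutes: 1189 ÷ 60 = 19 remainder 49
Seconds: 49

0h 19m 49s


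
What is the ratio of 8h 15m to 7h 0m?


Duration 1: 495 minutes
Duration 2: 420 minutes
Ratio = 495:420
GCD = 15
Simplified = 33:28
As a decimal: 33/28 ≈ 1.18

33:28 (1.18)


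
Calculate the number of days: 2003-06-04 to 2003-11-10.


159 days

From June 4, 2003 to November 10, 2003
Rest of June 2003: 30 - 4 = 26
Full months: July 31, August 31, September 30, October 31
Days into November 2003: 10
Total = 26 + 31 + 31 + 30 + 31 + 10 = 159 days


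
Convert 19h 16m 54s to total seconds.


69414 seconds

Hours: 19 × 3600 = 68400
Minutes: 16 × 60 = 960
Seconds: 54
Total = 68400 + 960 + 54 = 69414


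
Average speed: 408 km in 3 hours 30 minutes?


Distance: 408 km
Time: 3h 30m = 210 min = 210/60 = 7/2 hours
Speed = 408 ÷ (7/2) = 408 × 2 / 7 = 816/7 ≈ 116.6 km/h

116.6 km/h


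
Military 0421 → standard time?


4:21 AM

Hour: 4
4 < 12 → AM


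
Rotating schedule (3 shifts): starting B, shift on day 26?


Shift C

Shifts: A, B, C
Start: B (index 1)
Day 26: (1 + 26 - 1) mod 3
= 26 mod 3
= 2
Index 2 → shift C


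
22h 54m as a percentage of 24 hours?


0.9542 (95.42%)

Total minutes: 22×60 + 54 = 1374
Day = 24×60 = 1440 minutes
Fraction = 1374/1440 ≈ 0.9542
As a percentage: 1374/1440 × 100 ≈ 95.42%


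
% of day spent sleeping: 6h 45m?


Time: 405 minutes
Day: 1440 minutes
Percentage = (405/1440) × 100 ≈ 28.1%

28.1%


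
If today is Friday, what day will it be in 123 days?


Tuesday

Start: Friday (index 4)
(4 + 123) mod 7
= 127 mod 7
= 1
Index 1 → Tuesday


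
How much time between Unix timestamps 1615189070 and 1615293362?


104292 seconds (29.0 hours / 1.21 days)

Difference = 1615293362 - 1615189070 = 104292 seconds
In hours: 104292 / 3600 ≈ 29.0
In days: 104292 / 86400 ≈ 1.21


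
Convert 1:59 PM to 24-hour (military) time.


Input: 1:59 PM
PM: 1 + 12 = 13

13:59


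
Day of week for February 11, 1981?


Zeller's congruence:
q=11, m=14, k=80, j=19
h = (11 + ⌊13×15/5⌋ + 80 + ⌊80/4⌋ + ⌊19/4⌋ - 2×19) mod 7
= (11 + 39 + 80 + 20 + 4 - 38) mod 7
= 116 mod 7 = 4
h=4 → Wednesday

Wednesday


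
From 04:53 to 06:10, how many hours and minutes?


1h 17m

End time in minutes: 6×60 + 10 = 370
Start time in minutes: 4×60 + 53 = 293
Difference = 370 - 293 = 77 minutes
= 1 hours 17 minutes


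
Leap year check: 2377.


No

Rules: divisible by 4 AND (not by 100 OR by 400)
2377 ÷ 4 = 594 remainder 1 → not divisible by 4
Not divisible by 4 → not a leap year


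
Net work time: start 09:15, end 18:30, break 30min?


Total time = (18×60+30) - (9×60+15)
= 1110 - 555 = 555 min
Minus break: 555 - 30 = 525 min
= 8h 45m

8h 45m (525 minutes)


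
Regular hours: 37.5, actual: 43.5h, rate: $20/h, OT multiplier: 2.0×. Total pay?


Regular: 37.5h × $20 = $750.00
Overtime: 43.5 - 37.5 = 6.0h
OT pay: 6.0h × $20 × 2.0 = $240.00
Total = $750.00 + $240.00 = $990.00

$990.00


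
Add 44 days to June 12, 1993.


Start: June 12, 1993
Add 44 days
June 12 → July 1: 30 - 12 + 1 = 19 days (44 - 19 = 25 left)
July 1 + 25 = July 26, 1993

July 26, 1993


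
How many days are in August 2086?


Month: August (month 8)
August has 31 days

31 days


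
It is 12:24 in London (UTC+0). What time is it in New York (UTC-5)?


Time difference = UTC-5 - UTC+0 = -5 hours
New hour = (12 -5) mod 24
= 7 mod 24 = 7
Minutes unchanged → 07:24

07:24


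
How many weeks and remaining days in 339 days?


48 weeks 3 days

Weeks: 339 ÷ 7 = 48 remainder 3


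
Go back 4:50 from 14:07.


Start: 847 minutes from midnight
Subtract: 290 minutes
Remaining: 847 - 290 = 557
Hours: 9, Minutes: 17

09:17


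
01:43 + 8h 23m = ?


10:06

Start: 103 minutes from midnight
Add: 503 minutes
Total: 606 minutes
Hours: 606 ÷ 60 = 10 remainder 6


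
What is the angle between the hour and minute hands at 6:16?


92.0°

Hour hand = 6×30 + 16×0.5 = 188.0°
Minute hand = 16×6 = 96°
Difference = |188.0 - 96| = 92.0°


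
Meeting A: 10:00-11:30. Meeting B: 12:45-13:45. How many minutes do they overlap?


0 minutes

Meeting A: 600-690 (in minutes from midnight)
Meeting B: 765-825
Overlap start = max(600, 765) = 765
Overlap end = min(690, 825) = 690
Overlap = max(0, 690 - 765) = 0 min


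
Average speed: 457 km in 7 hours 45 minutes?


Distance: 457 km
Time: 7h 45m = 465 min = 465/60 = 31/4 hours
Speed = 457 ÷ (31/4) = 457 × 4 / 31 = 1828/31 ≈ 59.0 km/h

59.0 km/h


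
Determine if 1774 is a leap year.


No

Rules: divisible by 4 AND (not by 100 OR by 400)
1774 ÷ 4 = 443 remainder 2 → not divisible by 4
Not divisible by 4 → not a leap year


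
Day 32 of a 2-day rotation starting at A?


Shifts: A, B
Start: A (index 0)
Day 32: (0 + 32 - 1) mod 2
= 31 mod 2
= 1
Index 1 → shift B

Shift B


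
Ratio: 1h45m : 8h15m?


7:33 (0.21)

Duration 1: 105 minutes
Duration 2: 495 minutes
Ratio = 105:495
GCD = 15
Simplified = 7:33
As a decimal: 7/33 ≈ 0.21


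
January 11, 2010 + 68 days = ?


March 20, 2010

Start: January 11, 2010
Add 68 days
January 11 → February 1: 31 - 11 + 1 = 21 days (68 - 21 = 47 left)
February 1 → March 1: 28 - 1 + 1 = 28 days (47 - 28 = 19 left)
March 1 + 19 = March 20, 2010


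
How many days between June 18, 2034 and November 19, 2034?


154 days

From June 18, 2034 to November 19, 2034
Rest of June 2034: 30 - 18 = 12
Full months: July 31, August 31, September 30, October 31
Days into November 2034: 19
Total = 12 + 31 + 31 + 30 + 31 + 19 = 154 days


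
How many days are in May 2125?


31 days

Month: May (month 5)
May has 31 days


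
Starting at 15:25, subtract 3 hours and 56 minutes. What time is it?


11:29

Start: 925 minutes from midnight
Subtract: 236 minutes
Remaining: 925 - 236 = 689
Hours: 11, Minutes: 29


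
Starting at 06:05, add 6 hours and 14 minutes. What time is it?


12:19

Start: 365 minutes from midnight
Add: 374 minutes
Total: 739 minutes
Hours: 739 ÷ 60 = 12 remainder 19


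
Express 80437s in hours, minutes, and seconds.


22h 20m 37s

Hours: 80437 ÷ 3600 = 22 remainder 1237
Minutes: 1237 ÷ 60 = 20 remainder 37
Seconds: 37


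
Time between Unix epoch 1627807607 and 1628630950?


823343 seconds (228.7 hours / 9.53 days)

Difference = 1628630950 - 1627807607 = 823343 seconds
In hours: 823343 / 3600 ≈ 228.7
In days: 823343 / 86400 ≈ 9.53


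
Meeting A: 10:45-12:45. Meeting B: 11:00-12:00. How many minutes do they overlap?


Meeting A: 645-765 (in minutes from midnight)
Meeting B: 660-720
Overlap start = max(645, 660) = 660
Overlap end = min(765, 720) = 720
Overlap = max(0, 720 - 660) = 60 min

60 minutes


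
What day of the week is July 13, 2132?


Sunday

Zeller's congruence:
q=13, m=7, k=32, j=21
h = (13 + ⌊13×8/5⌋ + 32 + ⌊32/4⌋ + ⌊21/4⌋ - 2×21) mod 7
= (13 + 20 + 32 + 8 + 5 - 42) mod 7
= 36 mod 7 = 1
h=1 → Sunday


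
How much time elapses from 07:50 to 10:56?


3h 6m

End time in minutes: 10×60 + 56 = 656
Start time in minutes: 7×60 + 50 = 470
Difference = 656 - 470 = 186 minutes
= 3 hours 6 minutes


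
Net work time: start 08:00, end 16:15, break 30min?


Total time = (16×60+15) - (8×60+0)
= 975 - 480 = 495 min
Minus break: 495 - 30 = 465 min
= 7h 45m

7h 45m (465 minutes)


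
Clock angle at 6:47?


78.5°

Hour hand = 6×30 + 47×0.5 = 203.5°
Minute hand = 47×6 = 282°
Difference = |203.5 - 282| = 78.5°


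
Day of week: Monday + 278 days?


Start: Monday (index 0)
(0 + 278) mod 7
= 278 mod 7
= 5
Index 5 → Saturday

Saturday


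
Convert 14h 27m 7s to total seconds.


Hours: 14 × 3600 = 50400
Minutes: 27 × 60 = 1620
Seconds: 7
Total = 50400 + 1620 + 7 = 52027

52027 seconds


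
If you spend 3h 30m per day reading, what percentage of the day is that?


14.6%

Time: 210 minutes
Day: 1440 minutes
Percentage = (210/1440) × 100 ≈ 14.6%


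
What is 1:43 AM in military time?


01:43

Input: 1:43 AM
AM hour stays: 1


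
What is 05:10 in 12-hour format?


Hour: 5
5 < 12 → AM

5:10 AM


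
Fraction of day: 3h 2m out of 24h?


Total minutes: 3×60 + 2 = 182
Day = 24×60 = 1440 minutes
Fraction = 182/1440 ≈ 0.1264
As a percentage: 182/1440 × 100 ≈ 12.64%

0.1264 (12.64%)


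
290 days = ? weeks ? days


41 weeks 3 days

Weeks: 290 ÷ 7 = 41 remainder 3


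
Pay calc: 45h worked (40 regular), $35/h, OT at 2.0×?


$1750.00

Regular: 40h × $35 = $1400.00
Overtime: 45 - 40 = 5h
OT pay: 5h × $35 × 2.0 = $350.00
Total = $1400.00 + $350.00 = $1750.00


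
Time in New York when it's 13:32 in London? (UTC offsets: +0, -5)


08:32

Time difference = UTC-5 - UTC+0 = -5 hours
New hour = (13 -5) mod 24
= 8 mod 24 = 8
Minutes unchanged → 08:32


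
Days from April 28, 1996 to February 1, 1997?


279 days

From April 28, 1996 to February 1, 1997
Rest of April 1996: 30 - 28 = 2
Full months: May 31, June 30, July 31, August 31, September 30, October 31, November 30, December 31, January 31
Days into February 1997: 1
Total = 2 + 31 + 30 + 31 + 31 + 30 + 31 + 30 + 31 + 31 + 1 = 279 days


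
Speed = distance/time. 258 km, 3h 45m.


Distance: 258 km
Time: 3h 45m = 225 min = 225/60 = 15/4 hours
Speed = 258 ÷ (15/4) = 258 × 4 / 15 = 1032/15 = 68.8 km/h

68.8 km/h


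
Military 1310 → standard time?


1:10 PM

Hour: 13
13 - 12 = 1 → PM


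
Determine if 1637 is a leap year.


Rules: divisible by 4 AND (not by 100 OR by 400)
1637 ÷ 4 = 409 remainder 1 → not divisible by 4
Not divisible by 4 → not a leap year

No


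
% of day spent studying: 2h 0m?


Time: 120 minutes
Day: 1440 minutes
Percentage = (120/1440) × 100 ≈ 8.3%

8.3%
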